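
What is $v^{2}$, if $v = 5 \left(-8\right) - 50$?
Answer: $8100$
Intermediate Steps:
$v = -90$ ($v = -40 - 50 = -90$)
$v^{2} = \left(-90\right)^{2} = 8100$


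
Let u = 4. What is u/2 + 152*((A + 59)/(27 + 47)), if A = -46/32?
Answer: 17795/148 ≈ 120.24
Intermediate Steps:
A = -23/16 (A = -46*1/32 = -23/16 ≈ -1.4375)
u/2 + 152*((A + 59)/(27 + 47)) = 4/2 + 152*((-23/16 + 59)/(27 + 47)) = 4*(½) + 152*((921/16)/74) = 2 + 152*((921/16)*(1/74)) = 2 + 152*(921/1184) = 2 + 17499/148 = 17795/148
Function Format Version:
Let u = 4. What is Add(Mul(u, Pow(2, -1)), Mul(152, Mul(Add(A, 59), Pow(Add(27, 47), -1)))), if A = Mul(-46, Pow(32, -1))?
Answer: Rational(17795, 148) ≈ 120.24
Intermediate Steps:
A = Rational(-23, 16) (A = Mul(-46, Rational(1, 32)) = Rational(-23, 16) ≈ -1.4375)
Add(Mul(u, Pow(2, -1)), Mul(152, Mul(Add(A, 59), Pow(Add(27, 47), -1)))) = Add(Mul(4, Pow(2, -1)), Mul(152, Mul(Add(Rational(-23, 16), 59), Pow(Add(27, 47), -1)))) = Add(Mul(4, Rational(1, 2)), Mul(152, Mul(Rational(921, 16), Pow(74, -1)))) = Add(2, Mul(152, Mul(Rational(921, 16), Rational(1, 74)))) = Add(2, Mul(152, Rational(921, 1184))) = Add(2, Rational(17499, 148)) = Rational(17795, 148)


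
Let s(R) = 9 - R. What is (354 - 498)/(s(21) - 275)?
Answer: 144/287 ≈ 0.50174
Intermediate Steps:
(354 - 498)/(s(21) - 275) = (354 - 498)/((9 - 1*21) - 275) = -144/((9 - 21) - 275) = -144/(-12 - 275) = -144/(-287) = -144*(-1/287) = 144/287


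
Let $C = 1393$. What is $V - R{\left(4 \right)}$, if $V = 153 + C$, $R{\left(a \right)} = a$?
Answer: $1542$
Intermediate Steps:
$V = 1546$ ($V = 153 + 1393 = 1546$)
$V - R{\left(4 \right)} = 1546 - 4 = 1542$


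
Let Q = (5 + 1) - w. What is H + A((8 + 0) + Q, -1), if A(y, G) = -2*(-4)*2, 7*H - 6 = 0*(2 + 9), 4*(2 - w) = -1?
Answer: 118/7 ≈ 16.857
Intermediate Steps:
w = 9/4 (w = 2 - 1/4*(-1) = 2 + 1/4 = 9/4 ≈ 2.2500)
Q = 15/4 (Q = (5 + 1) - 1*9/4 = 6 - 9/4 = 15/4 ≈ 3.7500)
H = 6/7 (H = 6/7 + (0*(2 + 9))/7 = 6/7 + (0*11)/7 = 6/7 + (1/7)*0 = 6/7 + 0 = 6/7 ≈ 0.85714)
A(y, G) = 16 (A(y, G) = 8*2 = 16)
H + A((8 + 0) + Q, -1) = 6/7 + 16 = 118/7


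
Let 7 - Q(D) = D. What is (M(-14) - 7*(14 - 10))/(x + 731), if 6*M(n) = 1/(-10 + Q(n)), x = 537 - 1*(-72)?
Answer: -1847/88440 ≈ -0.020884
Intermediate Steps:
Q(D) = 7 - D
x = 609 (x = 537 + 72 = 609)
M(n) = 1/(6*(-3 - n)) (M(n) = 1/(6*(-10 + (7 - n))) = 1/(6*(-3 - n)))
(M(-14) - 7*(14 - 10))/(x + 731) = (-1/(18 + 6*(-14)) - 7*(14 - 10))/(609 + 731) = (-1/(18 - 84) - 7*4)/1340 = (-1/(-66) - 28)*(1/1340) = (-1*(-1/66) - 28)*(1/1340) = (1/66 - 28)*(1/1340) = -1847/66*1/1340 = -1847/88440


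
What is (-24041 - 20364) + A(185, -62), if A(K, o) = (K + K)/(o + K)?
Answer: -5461445/123 ≈ -44402.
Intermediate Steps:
A(K, o) = 2*K/(K + o) (A(K, o) = (2*K)/(K + o) = 2*K/(K + o))
(-24041 - 20364) + A(185, -62) = (-24041 - 20364) + 2*185/(185 - 62) = -44405 + 2*185/123 = -44405 + 2*185*(1/123) = -44405 + 370/123 = -5461445/123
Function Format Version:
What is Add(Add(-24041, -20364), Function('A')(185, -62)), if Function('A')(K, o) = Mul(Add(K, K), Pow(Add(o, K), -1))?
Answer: Rational(-5461445, 123) ≈ -44402.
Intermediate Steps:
Function('A')(K, o) = Mul(2, K, Pow(Add(K, o), -1)) (Function('A')(K, o) = Mul(Mul(2, K), Pow(Add(K, o), -1)) = Mul(2, K, Pow(Add(K, o), -1)))
Add(Add(-24041, -20364), Function('A')(185, -62)) = Add(Add(-24041, -20364), Mul(2, 185, Pow(Add(185, -62), -1))) = Add(-44405, Mul(2, 185, Pow(123, -1))) = Add(-44405, Mul(2, 185, Rational(1, 123))) = Add(-44405, Rational(370, 123)) = Rational(-5461445, 123)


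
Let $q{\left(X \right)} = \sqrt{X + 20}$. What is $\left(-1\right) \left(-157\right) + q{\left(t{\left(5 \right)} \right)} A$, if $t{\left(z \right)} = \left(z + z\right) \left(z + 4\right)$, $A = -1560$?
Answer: $157 - 1560 \sqrt{110} \approx -16204.0$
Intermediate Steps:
$t{\left(z \right)} = 2 z \left(4 + z\right)$
$q{\left(X \right)} = \sqrt{20 + X}$
$\left(-1\right) \left(-157\right) + q{\left(t{\left(5 \right)} \right)} A = \left(-1\right) \left(-157\right) + \sqrt{20 + 2 \cdot 5 \left(4 + 5\right)} \left(-1560\right) = 157 + \sqrt{20 + 2 \cdot 5 \cdot 9} \left(-1560\right) = 157 + \sqrt{20 + 90} \left(-1560\right) = 157 + \sqrt{110} \left(-1560\right) = 157 - 1560 \sqrt{110}$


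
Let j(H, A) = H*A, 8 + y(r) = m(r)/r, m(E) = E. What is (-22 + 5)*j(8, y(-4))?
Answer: 952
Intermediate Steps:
y(r) = -7 (y(r) = -8 + r/r = -8 + 1 = -7)
j(H, A) = A*H
(-22 + 5)*j(8, y(-4)) = (-22 + 5)*(-7*8) = -17*(-56) = 952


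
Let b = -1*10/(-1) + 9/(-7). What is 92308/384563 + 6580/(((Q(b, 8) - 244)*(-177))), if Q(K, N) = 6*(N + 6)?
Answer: 257229355/544541208 ≈ 0.47238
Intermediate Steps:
b = 61/7 (b = -10*(-1) + 9*(-⅐) = 10 - 9/7 = 61/7 ≈ 8.7143)
Q(K, N) = 36 + 6*N (Q(K, N) = 6*(6 + N) = 36 + 6*N)
92308/384563 + 6580/(((Q(b, 8) - 244)*(-177))) = 92308/384563 + 6580/((((36 + 6*8) - 244)*(-177))) = 92308*(1/384563) + 6580/((((36 + 48) - 244)*(-177))) = 92308/384563 + 6580/(((84 - 244)*(-177))) = 92308/384563 + 6580/((-160*(-177))) = 92308/384563 + 6580/28320 = 92308/384563 + 6580*(1/28320) = 92308/384563 + 329/1416 = 257229355/544541208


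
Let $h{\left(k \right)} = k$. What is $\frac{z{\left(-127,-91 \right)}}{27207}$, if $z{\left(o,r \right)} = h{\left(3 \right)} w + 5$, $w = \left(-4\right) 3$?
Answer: $- \frac{31}{27207} \approx -0.0011394$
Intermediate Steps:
$w = -12$
$z{\left(o,r \right)} = -31$ ($z{\left(o,r \right)} = 3 \left(-12\right) + 5 = -36 + 5 = -31$)
$\frac{z{\left(-127,-91 \right)}}{27207} = - \frac{31}{27207}$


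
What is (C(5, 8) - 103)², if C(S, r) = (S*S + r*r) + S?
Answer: 81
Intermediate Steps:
C(S, r) = S + S² + r² (C(S, r) = (S² + r²) + S = S + S² + r²)
(C(5, 8) - 103)² = ((5 + 5² + 8²) - 103)² = ((5 + 25 + 64) - 103)² = (94 - 103)² = (-9)² = 81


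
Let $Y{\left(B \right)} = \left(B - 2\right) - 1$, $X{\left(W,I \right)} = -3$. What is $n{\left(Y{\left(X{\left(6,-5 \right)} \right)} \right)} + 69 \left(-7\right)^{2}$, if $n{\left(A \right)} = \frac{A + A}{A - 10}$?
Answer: $\frac{13527}{4} \approx 3381.8$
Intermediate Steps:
$Y{\left(B \right)} = -3 + B$ ($Y{\left(B \right)} = \left(-2 + B\right) - 1 = -3 + B$)
$n{\left(A \right)} = \frac{2 A}{-10 + A}$
$n{\left(Y{\left(X{\left(6,-5 \right)} \right)} \right)} + 69 \left(-7\right)^{2} = \frac{2 \left(-3 - 3\right)}{-10 - 6} + 69 \left(-7\right)^{2} = 2 \left(-6\right) \frac{1}{-10 - 6} + 69 \cdot 49 = 2 \left(-6\right) \frac{1}{-16} + 3381 = 2 \left(-6\right) \left(- \frac{1}{16}\right) + 3381 = \frac{3}{4} + 3381 = \frac{13527}{4}$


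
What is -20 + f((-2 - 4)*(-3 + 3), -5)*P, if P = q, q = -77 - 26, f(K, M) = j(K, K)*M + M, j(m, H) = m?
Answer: 495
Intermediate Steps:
f(K, M) = M + K*M (f(K, M) = K*M + M = M + K*M)
q = -103
P = -103
-20 + f((-2 - 4)*(-3 + 3), -5)*P = -20 - 5*(1 + (-2 - 4)*(-3 + 3))*(-103) = -20 - 5*(1 - 6*0)*(-103) = -20 - 5*(1 + 0)*(-103) = -20 - 5*1*(-103) = -20 - 5*(-103) = -20 + 515 = 495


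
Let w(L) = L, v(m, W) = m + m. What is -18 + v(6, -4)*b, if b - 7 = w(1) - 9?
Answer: -30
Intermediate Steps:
v(m, W) = 2*m
b = -1 (b = 7 + (1 - 9) = 7 - 8 = -1)
-18 + v(6, -4)*b = -18 + (2*6)*(-1) = -18 + 12*(-1) = -18 - 12 = -30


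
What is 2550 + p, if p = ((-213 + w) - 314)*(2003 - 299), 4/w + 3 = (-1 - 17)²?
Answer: -95811734/107 ≈ -8.9544e+5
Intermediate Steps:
w = 4/321 (w = 4/(-3 + (-1 - 17)²) = 4/(-3 + (-18)²) = 4/(-3 + 324) = 4/321 ≈ 0.012461)
p = -96084584/107 (p = ((-213 + 4/321) - 314)*(2003 - 299) = (-68369/321 - 314)*1704 = -169163/321*1704 = -96084584/107 ≈ -8.9799e+5)
2550 + p = 2550 - 96084584/107 = -95811734/107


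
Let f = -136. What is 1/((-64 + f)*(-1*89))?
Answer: 1/17800 ≈ 5.6180e-5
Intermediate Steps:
1/((-64 + f)*(-1*89)) = 1/((-64 - 136)*(-1*89)) = 1/(-200*(-89)) = 1/17800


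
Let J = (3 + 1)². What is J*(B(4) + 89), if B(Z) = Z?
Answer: 1488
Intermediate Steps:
J = 16 (J = 4² = 16)
J*(B(4) + 89) = 16*(4 + 89) = 16*93 = 1488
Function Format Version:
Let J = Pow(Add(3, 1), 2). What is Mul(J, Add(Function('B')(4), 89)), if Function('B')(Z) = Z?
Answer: 1488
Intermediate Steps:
J = 16 (J = Pow(4, 2) = 16)
Mul(J, Add(Function('B')(4), 89)) = Mul(16, Add(4, 89)) = Mul(16, 93) = 1488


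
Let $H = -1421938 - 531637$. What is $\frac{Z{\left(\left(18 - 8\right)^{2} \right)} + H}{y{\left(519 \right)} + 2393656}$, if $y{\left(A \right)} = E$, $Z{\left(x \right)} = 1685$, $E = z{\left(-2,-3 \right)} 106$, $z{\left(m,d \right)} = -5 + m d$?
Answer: $- \frac{975945}{1196881} \approx -0.81541$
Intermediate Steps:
$H = -1953575$
$z{\left(m,d \right)} = -5 + d m$
$E = 106$ ($E = \left(-5 - -6\right) 106 = \left(-5 + 6\right) 106 = 1 \cdot 106 = 106$)
$y{\left(A \right)} = 106$
$\frac{Z{\left(\left(18 - 8\right)^{2} \right)} + H}{y{\left(519 \right)} + 2393656} = \frac{1685 - 1953575}{106 + 2393656} = - \frac{1951890}{2393762} = \left(-1951890\right) \frac{1}{2393762} = - \frac{975945}{1196881}$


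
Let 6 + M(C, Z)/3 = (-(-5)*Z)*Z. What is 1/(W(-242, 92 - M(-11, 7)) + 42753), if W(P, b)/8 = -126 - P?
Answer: 1/43681 ≈ 2.2893e-5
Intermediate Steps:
M(C, Z) = -18 + 15*Z**2 (M(C, Z) = -18 + 3*((-(-5)*Z)*Z) = -18 + 3*((5*Z)*Z) = -18 + 3*(5*Z**2) = -18 + 15*Z**2)
W(P, b) = -1008 - 8*P (W(P, b) = 8*(-126 - P) = -1008 - 8*P)
1/(W(-242, 92 - M(-11, 7)) + 42753) = 1/((-1008 - 8*(-242)) + 42753) = 1/((-1008 + 1936) + 42753) = 1/(928 + 42753) = 1/43681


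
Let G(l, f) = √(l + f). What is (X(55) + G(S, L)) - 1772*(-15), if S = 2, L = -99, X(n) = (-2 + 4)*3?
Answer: 26586 + I*√97 ≈ 26586.0 + 9.8489*I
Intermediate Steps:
X(n) = 6 (X(n) = 2*3 = 6)
G(l, f) = √(f + l)
(X(55) + G(S, L)) - 1772*(-15) = (6 + √(-99 + 2)) - 1772*(-15) = (6 + √(-97)) + 26580 = (6 + I*√97) + 26580 = 26586 + I*√97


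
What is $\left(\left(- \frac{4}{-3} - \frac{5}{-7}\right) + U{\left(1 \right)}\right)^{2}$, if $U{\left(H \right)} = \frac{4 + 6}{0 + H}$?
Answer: $\frac{64009}{441} \approx 145.15$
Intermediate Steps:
$U{\left(H \right)} = \frac{10}{H}$
$\left(\left(- \frac{4}{-3} - \frac{5}{-7}\right) + U{\left(1 \right)}\right)^{2} = \left(\left(- \frac{4}{-3} - \frac{5}{-7}\right) + \frac{10}{1}\right)^{2} = \left(\left(\left(-4\right) \left(- \frac{1}{3}\right) - - \frac{5}{7}\right) + 10 \cdot 1\right)^{2} = \left(\left(\frac{4}{3} + \frac{5}{7}\right) + 10\right)^{2} = \left(\frac{43}{21} + 10\right)^{2} = \left(\frac{253}{21}\right)^{2} = \frac{64009}{441}$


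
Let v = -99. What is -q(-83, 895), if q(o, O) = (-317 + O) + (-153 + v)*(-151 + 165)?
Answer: 2950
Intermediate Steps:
q(o, O) = -3845 + O (q(o, O) = (-317 + O) + (-153 - 99)*(-151 + 165) = (-317 + O) - 252*14 = (-317 + O) - 3528 = -3845 + O)
-q(-83, 895) = -(-3845 + 895) = -1*(-2950) = 2950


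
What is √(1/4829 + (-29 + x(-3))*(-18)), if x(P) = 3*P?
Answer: √15950365673/4829 ≈ 26.153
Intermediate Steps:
√(1/4829 + (-29 + x(-3))*(-18)) = √(1/4829 + (-29 + 3*(-3))*(-18)) = √(1/4829 + (-29 - 9)*(-18)) = √(1/4829 - 38*(-18)) = √(1/4829 + 684) = √(3303037/4829) = √15950365673/4829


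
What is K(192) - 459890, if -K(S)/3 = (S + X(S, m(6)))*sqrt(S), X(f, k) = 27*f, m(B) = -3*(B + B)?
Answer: -459890 - 129024*sqrt(3) ≈ -6.8337e+5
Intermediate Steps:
m(B) = -6*B
K(S) = -84*S**(3/2) (K(S) = -3*(S + 27*S)*sqrt(S) = -3*28*S*sqrt(S) = -84*S**(3/2))
K(192) - 459890 = -129024*sqrt(3) - 459890 = -459890 - 129024*sqrt(3)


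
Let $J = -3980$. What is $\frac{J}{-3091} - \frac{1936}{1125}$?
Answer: $- \frac{1506676}{3477375} \approx -0.43328$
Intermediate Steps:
$\frac{J}{-3091} - \frac{1936}{1125} = - \frac{3980}{-3091} - \frac{1936}{1125} = \left(-3980\right) \left(- \frac{1}{3091}\right) - \frac{1936}{1125} = \frac{3980}{3091} - \frac{1936}{1125} = - \frac{1506676}{3477375}$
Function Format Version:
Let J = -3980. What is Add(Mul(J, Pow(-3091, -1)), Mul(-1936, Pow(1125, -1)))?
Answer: Rational(-1506676, 3477375) ≈ -0.43328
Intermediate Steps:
Add(Mul(J, Pow(-3091, -1)), Mul(-1936, Pow(1125, -1))) = Add(Mul(-3980, Pow(-3091, -1)), Mul(-1936, Pow(1125, -1))) = Add(Mul(-3980, Rational(-1, 3091)), Mul(-1936, Rational(1, 1125))) = Add(Rational(3980, 3091), Rational(-1936, 1125)) = Rational(-1506676, 3477375)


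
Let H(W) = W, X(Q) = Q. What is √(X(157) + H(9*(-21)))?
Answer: 4*I*√2 ≈ 5.6569*I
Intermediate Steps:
√(X(157) + H(9*(-21))) = √(157 + 9*(-21)) = √(157 - 189) = √(-32) = 4*I*√2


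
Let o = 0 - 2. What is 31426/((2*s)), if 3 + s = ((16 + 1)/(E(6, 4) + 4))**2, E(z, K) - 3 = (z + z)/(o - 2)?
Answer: 251408/241 ≈ 1043.2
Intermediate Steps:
o = -2
E(z, K) = 3 - z/2 (E(z, K) = 3 + (z + z)/(-2 - 2) = 3 + (2*z)/(-4) = 3 + (2*z)*(-1/4) = 3 - z/2)
s = 241/16 (s = -3 + ((16 + 1)/((3 - 1/2*6) + 4))**2 = -3 + (17/((3 - 3) + 4))**2 = -3 + (17/(0 + 4))**2 = -3 + (17/4)**2 = -3 + 289/16 = 241/16 ≈ 15.063)
31426/((2*s)) = 31426/((2*(241/16))) = 31426/(241/8) = 31426*(8/241) = 251408/241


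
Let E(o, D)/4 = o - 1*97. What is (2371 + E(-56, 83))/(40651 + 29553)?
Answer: 1759/70204 ≈ 0.025056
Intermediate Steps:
E(o, D) = -388 + 4*o (E(o, D) = 4*(o - 1*97) = 4*(o - 97) = 4*(-97 + o) = -388 + 4*o)
(2371 + E(-56, 83))/(40651 + 29553) = (2371 + (-388 + 4*(-56)))/(40651 + 29553) = (2371 + (-388 - 224))/70204 = (2371 - 612)*(1/70204) = 1759*(1/70204) = 1759/70204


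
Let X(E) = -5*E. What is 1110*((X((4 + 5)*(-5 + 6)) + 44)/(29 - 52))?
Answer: 1110/23 ≈ 48.261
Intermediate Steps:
1110*((X((4 + 5)*(-5 + 6)) + 44)/(29 - 52)) = 1110*((-5*(4 + 5)*(-5 + 6) + 44)/(29 - 52)) = 1110*((-45 + 44)/(-23)) = 1110*((-5*9 + 44)*(-1/23)) = 1110*((-45 + 44)*(-1/23)) = 1110*(-1*(-1/23)) = 1110*(1/23) = 1110/23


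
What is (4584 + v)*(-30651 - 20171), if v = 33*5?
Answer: -241353678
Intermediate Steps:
v = 165
(4584 + v)*(-30651 - 20171) = (4584 + 165)*(-30651 - 20171) = 4749*(-50822) = -241353678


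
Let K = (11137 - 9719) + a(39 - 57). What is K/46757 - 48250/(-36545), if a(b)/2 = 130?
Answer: 463469552/341746913 ≈ 1.3562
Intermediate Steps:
a(b) = 260 (a(b) = 2*130 = 260)
K = 1678 (K = (11137 - 9719) + 260 = 1418 + 260 = 1678)
K/46757 - 48250/(-36545) = 1678/46757 - 48250/(-36545) = 1678*(1/46757) - 48250*(-1/36545) = 1678/46757 + 9650/7309 = 463469552/341746913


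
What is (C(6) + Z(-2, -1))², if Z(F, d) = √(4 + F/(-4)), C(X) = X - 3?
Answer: 27/2 + 9*√2 ≈ 26.228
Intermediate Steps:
C(X) = -3 + X
Z(F, d) = √(4 - F/4) (Z(F, d) = √(4 + F*(-¼)) = √(4 - F/4))
(C(6) + Z(-2, -1))² = ((-3 + 6) + √(16 - 1*(-2))/2)² = (3 + √(16 + 2)/2)² = (3 + √18/2)² = (3 + (3*√2)/2)² = (3 + 3*√2/2)²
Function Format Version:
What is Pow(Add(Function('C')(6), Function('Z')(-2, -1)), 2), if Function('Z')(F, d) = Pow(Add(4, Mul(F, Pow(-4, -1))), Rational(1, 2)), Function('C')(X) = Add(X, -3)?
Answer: Add(Rational(27, 2), Mul(9, Pow(2, Rational(1, 2)))) ≈ 26.228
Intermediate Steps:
Function('C')(X) = Add(-3, X)
Function('Z')(F, d) = Pow(Add(4, Mul(Rational(-1, 4), F)), Rational(1, 2)) (Function('Z')(F, d) = Pow(Add(4, Mul(F, Rational(-1, 4))), Rational(1, 2)) = Pow(Add(4, Mul(Rational(-1, 4), F)), Rational(1, 2)))
Pow(Add(Function('C')(6), Function('Z')(-2, -1)), 2) = Pow(Add(Add(-3, 6), Mul(Rational(1, 2), Pow(Add(16, Mul(-1, -2)), Rational(1, 2)))), 2) = Pow(Add(3, Mul(Rational(1, 2), Pow(Add(16, 2), Rational(1, 2)))), 2) = Pow(Add(3, Mul(Rational(1, 2), Pow(18, Rational(1, 2)))), 2) = Pow(Add(3, Mul(Rational(1, 2), Mul(3, Pow(2, Rational(1, 2))))), 2) = Pow(Add(3, Mul(Rational(3, 2), Pow(2, Rational(1, 2)))), 2)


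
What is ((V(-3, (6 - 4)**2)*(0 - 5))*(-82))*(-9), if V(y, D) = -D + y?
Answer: 25830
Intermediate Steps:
V(y, D) = y - D
((V(-3, (6 - 4)**2)*(0 - 5))*(-82))*(-9) = (((-3 - (6 - 4)**2)*(0 - 5))*(-82))*(-9) = (((-3 - 1*2**2)*(-5))*(-82))*(-9) = (((-3 - 1*4)*(-5))*(-82))*(-9) = (((-3 - 4)*(-5))*(-82))*(-9) = (-7*(-5)*(-82))*(-9) = (35*(-82))*(-9) = -2870*(-9) = 25830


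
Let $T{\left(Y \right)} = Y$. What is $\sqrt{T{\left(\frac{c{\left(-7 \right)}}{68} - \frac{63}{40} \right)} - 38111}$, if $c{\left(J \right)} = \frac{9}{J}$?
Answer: $\frac{i \sqrt{215884976930}}{2380} \approx 195.22 i$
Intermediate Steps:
$\sqrt{T{\left(\frac{c{\left(-7 \right)}}{68} - \frac{63}{40} \right)} - 38111} = \sqrt{\left(\frac{9 \frac{1}{-7}}{68} - \frac{63}{40}\right) - 38111} = \sqrt{\left(9 \left(- \frac{1}{7}\right) \frac{1}{68} - \frac{63}{40}\right) - 38111} = \sqrt{\left(\left(- \frac{9}{7}\right) \frac{1}{68} - \frac{63}{40}\right) - 38111} = \sqrt{\left(- \frac{9}{476} - \frac{63}{40}\right) - 38111} = \sqrt{- \frac{7587}{4760} - 38111} = \sqrt{- \frac{181415947}{4760}} = \frac{i \sqrt{215884976930}}{2380}$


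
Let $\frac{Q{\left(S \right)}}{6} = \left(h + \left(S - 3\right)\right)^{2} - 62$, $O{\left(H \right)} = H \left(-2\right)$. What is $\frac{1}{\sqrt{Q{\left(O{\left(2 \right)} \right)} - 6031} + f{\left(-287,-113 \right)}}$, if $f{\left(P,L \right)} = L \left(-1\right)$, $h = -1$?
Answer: $\frac{113}{18788} - \frac{i \sqrt{6019}}{18788} \approx 0.0060145 - 0.0041294 i$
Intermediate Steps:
$f{\left(P,L \right)} = - L$
$O{\left(H \right)} = - 2 H$
$Q{\left(S \right)} = -372 + 6 \left(-4 + S\right)^{2}$ ($Q{\left(S \right)} = 6 \left(\left(-1 + \left(S - 3\right)\right)^{2} - 62\right) = 6 \left(\left(-1 + \left(-3 + S\right)\right)^{2} - 62\right) = 6 \left(\left(-4 + S\right)^{2} - 62\right) = 6 \left(-62 + \left(-4 + S\right)^{2}\right) = -372 + 6 \left(-4 + S\right)^{2}$)
$\frac{1}{\sqrt{Q{\left(O{\left(2 \right)} \right)} - 6031} + f{\left(-287,-113 \right)}} = \frac{1}{\sqrt{\left(-372 + 6 \left(-4 - 4\right)^{2}\right) - 6031} - -113} = \frac{1}{\sqrt{\left(-372 + 6 \left(-4 - 4\right)^{2}\right) - 6031} + 113} = \frac{1}{\sqrt{\left(-372 + 6 \left(-8\right)^{2}\right) - 6031} + 113} = \frac{1}{\sqrt{\left(-372 + 6 \cdot 64\right) - 6031} + 113} = \frac{1}{\sqrt{\left(-372 + 384\right) - 6031} + 113} = \frac{1}{\sqrt{12 - 6031} + 113} = \frac{1}{\sqrt{-6019} + 113} = \frac{1}{i \sqrt{6019} + 113} = \frac{1}{113 + i \sqrt{6019}}$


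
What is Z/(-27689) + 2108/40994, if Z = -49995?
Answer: 1053931721/567541433 ≈ 1.8570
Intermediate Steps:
Z/(-27689) + 2108/40994 = -49995/(-27689) + 2108/40994 = -49995*(-1/27689) + 2108*(1/40994) = 49995/27689 + 1054/20497 = 1053931721/567541433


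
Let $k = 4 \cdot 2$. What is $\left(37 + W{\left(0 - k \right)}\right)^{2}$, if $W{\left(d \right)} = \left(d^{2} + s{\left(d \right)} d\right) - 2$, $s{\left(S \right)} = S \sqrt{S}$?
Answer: $-22967 + 25344 i \sqrt{2} \approx -22967.0 + 35842.0 i$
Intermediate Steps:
$k = 8$
$s{\left(S \right)} = S^{\frac{3}{2}}$
$W{\left(d \right)} = -2 + d^{2} + d^{\frac{5}{2}}$ ($W{\left(d \right)} = \left(d^{2} + d^{\frac{3}{2}} d\right) - 2 = \left(d^{2} + d^{\frac{5}{2}}\right) - 2 = -2 + d^{2} + d^{\frac{5}{2}}$)
$\left(37 + W{\left(0 - k \right)}\right)^{2} = \left(37 + \left(-2 + \left(0 - 8\right)^{2} + \left(0 - 8\right)^{\frac{5}{2}}\right)\right)^{2} = \left(37 + \left(-2 + \left(-8\right)^{2} + \left(-8\right)^{\frac{5}{2}}\right)\right)^{2} = \left(37 + \left(-2 + 64 + 128 i \sqrt{2}\right)\right)^{2} = \left(37 + \left(62 + 128 i \sqrt{2}\right)\right)^{2} = \left(99 + 128 i \sqrt{2}\right)^{2}$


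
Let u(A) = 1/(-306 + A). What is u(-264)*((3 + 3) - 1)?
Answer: -1/114 ≈ -0.0087719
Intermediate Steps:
u(-264)*((3 + 3) - 1) = ((3 + 3) - 1)/(-306 - 264) = (6 - 1)/(-570) = -1/570*5 = -1/114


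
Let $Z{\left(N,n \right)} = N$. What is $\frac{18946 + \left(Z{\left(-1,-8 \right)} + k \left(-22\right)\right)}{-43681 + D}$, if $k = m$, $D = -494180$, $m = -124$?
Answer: $- \frac{21673}{537861} \approx -0.040295$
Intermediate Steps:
$k = -124$
$\frac{18946 + \left(Z{\left(-1,-8 \right)} + k \left(-22\right)\right)}{-43681 + D} = \frac{18946 - -2727}{-43681 - 494180} = \frac{18946 + \left(-1 + 2728\right)}{-537861} = \left(18946 + 2727\right) \left(- \frac{1}{537861}\right) = 21673 \left(- \frac{1}{537861}\right) = - \frac{21673}{537861}$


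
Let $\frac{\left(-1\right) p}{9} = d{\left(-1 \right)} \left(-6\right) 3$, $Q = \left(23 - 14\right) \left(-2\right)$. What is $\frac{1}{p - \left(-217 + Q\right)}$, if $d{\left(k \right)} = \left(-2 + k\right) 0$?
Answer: $\frac{1}{235} \approx 0.0042553$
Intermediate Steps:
$d{\left(k \right)} = 0$
$Q = -18$ ($Q = 9 \left(-2\right) = -18$)
$p = 0$ ($p = - 9 \cdot 0 \left(-6\right) 3 = - 9 \cdot 0 \cdot 3 = \left(-9\right) 0 = 0$)
$\frac{1}{p - \left(-217 + Q\right)} = \frac{1}{0 + \left(217 - -18\right)} = \frac{1}{0 + \left(217 + 18\right)} = \frac{1}{0 + 235} = \frac{1}{235}$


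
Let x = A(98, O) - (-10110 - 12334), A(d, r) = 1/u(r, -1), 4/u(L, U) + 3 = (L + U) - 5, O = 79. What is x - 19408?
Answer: 6107/2 ≈ 3053.5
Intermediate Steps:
u(L, U) = 4/(-8 + L + U) (u(L, U) = 4/(-3 + ((L + U) - 5)) = 4/(-3 + (-5 + L + U)) = 4/(-8 + L + U))
A(d, r) = -9/4 + r/4 (A(d, r) = 1/(4/(-8 + r - 1)) = 1/(4/(-9 + r)) = -9/4 + r/4)
x = 44923/2 (x = (-9/4 + (¼)*79) - (-10110 - 12334) = (-9/4 + 79/4) - 1*(-22444) = 35/2 + 22444 = 44923/2 ≈ 22462.)
x - 19408 = 44923/2 - 19408 = 6107/2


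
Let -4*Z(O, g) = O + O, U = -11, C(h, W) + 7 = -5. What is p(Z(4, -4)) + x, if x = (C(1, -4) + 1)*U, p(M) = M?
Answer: 119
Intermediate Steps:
C(h, W) = -12 (C(h, W) = -7 - 5 = -12)
Z(O, g) = -O/2 (Z(O, g) = -(O + O)/4 = -O/2)
x = 121 (x = (-12 + 1)*(-11) = -11*(-11) = 121)
p(Z(4, -4)) + x = -½*4 + 121 = -2 + 121 = 119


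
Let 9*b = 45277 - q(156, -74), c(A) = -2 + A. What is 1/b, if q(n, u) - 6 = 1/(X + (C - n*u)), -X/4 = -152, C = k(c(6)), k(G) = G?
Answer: 109404/550314275 ≈ 0.00019880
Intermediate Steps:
C = 4 (C = -2 + 6 = 4)
X = 608 (X = -4*(-152) = 608)
q(n, u) = 6 + 1/(612 - n*u) (q(n, u) = 6 + 1/(608 + (4 - n*u)) = 6 + 1/(612 - n*u))
b = 550314275/109404 (b = (45277 - (3673 - 6*156*(-74))/(612 - 1*156*(-74)))/9 = (45277 - (3673 + 69264)/(612 + 11544))/9 = (45277 - 72937/12156)/9 = (⅑)*(550314275/12156) = 550314275/109404 ≈ 5030.1)
1/b = 1/(550314275/109404) = 109404/550314275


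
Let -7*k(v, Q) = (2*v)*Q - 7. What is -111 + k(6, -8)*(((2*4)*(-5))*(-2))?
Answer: 7463/7 ≈ 1066.1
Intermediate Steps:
k(v, Q) = 1 - 2*Q*v/7 (k(v, Q) = -((2*v)*Q - 7)/7 = -(2*Q*v - 7)/7 = -(-7 + 2*Q*v)/7 = 1 - 2*Q*v/7)
-111 + k(6, -8)*(((2*4)*(-5))*(-2)) = -111 + (1 - 2/7*(-8)*6)*(((2*4)*(-5))*(-2)) = -111 + (1 + 96/7)*((8*(-5))*(-2)) = -111 + 103*(-40*(-2))/7 = -111 + (103/7)*80 = -111 + 8240/7 = 7463/7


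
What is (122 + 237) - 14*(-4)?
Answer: 415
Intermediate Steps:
(122 + 237) - 14*(-4) = 359 + 56 = 415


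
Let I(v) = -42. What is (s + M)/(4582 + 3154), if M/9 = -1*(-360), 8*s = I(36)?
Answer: 12939/30944 ≈ 0.41814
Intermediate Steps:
s = -21/4 (s = (1/8)*(-42) = -21/4 ≈ -5.2500)
M = 3240 (M = 9*(-1*(-360)) = 9*360 = 3240)
(s + M)/(4582 + 3154) = (-21/4 + 3240)/(4582 + 3154) = (12939/4)/7736 = (12939/4)*(1/7736) = 12939/30944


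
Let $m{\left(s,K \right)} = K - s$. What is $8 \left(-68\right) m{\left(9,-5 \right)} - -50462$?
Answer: $58078$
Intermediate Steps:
$8 \left(-68\right) m{\left(9,-5 \right)} - -50462 = 8 \left(-68\right) \left(-5 - 9\right) - -50462 = - 544 \left(-5 - 9\right) + 50462 = \left(-544\right) \left(-14\right) + 50462 = 7616 + 50462 = 58078$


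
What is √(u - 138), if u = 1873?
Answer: √1735 ≈ 41.653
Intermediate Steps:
√(u - 138) = √(1873 - 138) = √1735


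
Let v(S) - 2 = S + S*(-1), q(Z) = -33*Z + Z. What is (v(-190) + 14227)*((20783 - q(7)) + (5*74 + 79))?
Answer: 305297424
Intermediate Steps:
q(Z) = -32*Z
v(S) = 2 (v(S) = 2 + (S + S*(-1)) = 2 + (S - S) = 2 + 0 = 2)
(v(-190) + 14227)*((20783 - q(7)) + (5*74 + 79)) = (2 + 14227)*((20783 - (-32)*7) + (5*74 + 79)) = 14229*((20783 - 1*(-224)) + (370 + 79)) = 14229*((20783 + 224) + 449) = 14229*(21007 + 449) = 14229*21456 = 305297424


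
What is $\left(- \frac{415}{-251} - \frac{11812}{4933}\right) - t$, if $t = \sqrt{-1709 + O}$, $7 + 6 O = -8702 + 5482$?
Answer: $- \frac{917617}{1238183} - \frac{i \sqrt{80886}}{6} \approx -0.7411 - 47.401 i$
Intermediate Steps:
$O = - \frac{3227}{6}$ ($O = - \frac{7}{6} + \frac{-8702 + 5482}{6} = - \frac{7}{6} + \frac{1}{6} \left(-3220\right) = - \frac{7}{6} - \frac{1610}{3} = - \frac{3227}{6} \approx -537.83$)
$t = \frac{i \sqrt{80886}}{6}$ ($t = \sqrt{-1709 - \frac{3227}{6}} = \sqrt{- \frac{13481}{6}} = \frac{i \sqrt{80886}}{6} \approx 47.401 i$)
$\left(- \frac{415}{-251} - \frac{11812}{4933}\right) - t = \left(- \frac{415}{-251} - \frac{11812}{4933}\right) - \frac{i \sqrt{80886}}{6} = \left(\left(-415\right) \left(- \frac{1}{251}\right) - \frac{11812}{4933}\right) - \frac{i \sqrt{80886}}{6} = \left(\frac{415}{251} - \frac{11812}{4933}\right) - \frac{i \sqrt{80886}}{6} = - \frac{917617}{1238183} - \frac{i \sqrt{80886}}{6}$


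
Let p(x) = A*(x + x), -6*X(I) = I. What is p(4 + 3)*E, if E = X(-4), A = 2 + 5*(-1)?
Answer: -28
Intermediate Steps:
A = -3 (A = 2 - 5 = -3)
X(I) = -I/6
p(x) = -6*x (p(x) = -3*(x + x) = -6*x)
E = ⅔ (E = -⅙*(-4) = ⅔ ≈ 0.66667)
p(4 + 3)*E = -6*(4 + 3)*(⅔) = -6*7*(⅔) = -42*⅔ = -28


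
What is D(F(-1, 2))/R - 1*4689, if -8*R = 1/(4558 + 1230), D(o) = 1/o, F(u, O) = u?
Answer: 41615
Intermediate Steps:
R = -1/46304 (R = -1/(8*(4558 + 1230)) = -⅛/5788 = -⅛*1/5788 = -1/46304 ≈ -2.1596e-5)
D(F(-1, 2))/R - 1*4689 = 1/((-1)*(-1/46304)) - 1*4689 = -1*(-46304) - 4689 = 46304 - 4689 = 41615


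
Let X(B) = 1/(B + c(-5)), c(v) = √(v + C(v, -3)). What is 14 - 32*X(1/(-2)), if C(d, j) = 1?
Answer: 302/17 + 256*I/17 ≈ 17.765 + 15.059*I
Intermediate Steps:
c(v) = √(1 + v) (c(v) = √(v + 1) = √(1 + v))
X(B) = 1/(B + 2*I) (X(B) = 1/(B + √(1 - 5)) = 1/(B + √(-4)) = 1/(B + 2*I))
14 - 32*X(1/(-2)) = 14 - 32/(1/(-2) + 2*I) = 14 - 32/(1*(-½) + 2*I) = 14 - 32*4*(-½ - 2*I)/17 = 14 - 128*(-½ - 2*I)/17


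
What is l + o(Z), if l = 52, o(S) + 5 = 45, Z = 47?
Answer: 92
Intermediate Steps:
o(S) = 40 (o(S) = -5 + 45 = 40)
l + o(Z) = 52 + 40 = 92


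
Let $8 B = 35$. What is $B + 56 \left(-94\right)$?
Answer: $- \frac{42077}{8} \approx -5259.6$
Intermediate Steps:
$B = \frac{35}{8}$ ($B = \frac{1}{8} \cdot 35 = \frac{35}{8} \approx 4.375$)
$B + 56 \left(-94\right) = \frac{35}{8} + 56 \left(-94\right) = \frac{35}{8} - 5264 = - \frac{42077}{8}$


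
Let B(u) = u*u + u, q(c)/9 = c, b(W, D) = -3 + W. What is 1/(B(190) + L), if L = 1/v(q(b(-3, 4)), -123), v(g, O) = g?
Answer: 54/1959659 ≈ 2.7556e-5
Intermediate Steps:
q(c) = 9*c
B(u) = u + u² (B(u) = u² + u = u + u²)
L = -1/54 (L = 1/(9*(-3 - 3)) = 1/(9*(-6)) = 1/(-54) = -1/54 ≈ -0.018519)
1/(B(190) + L) = 1/(190*(1 + 190) - 1/54) = 1/(190*191 - 1/54) = 1/(36290 - 1/54) = 1/(1959659/54) = 54/1959659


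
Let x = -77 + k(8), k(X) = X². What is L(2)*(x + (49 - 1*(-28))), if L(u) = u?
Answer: 128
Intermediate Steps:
x = -13 (x = -77 + 8² = -77 + 64 = -13)
L(2)*(x + (49 - 1*(-28))) = 2*(-13 + (49 - 1*(-28))) = 2*(-13 + (49 + 28)) = 2*(-13 + 77) = 2*64 = 128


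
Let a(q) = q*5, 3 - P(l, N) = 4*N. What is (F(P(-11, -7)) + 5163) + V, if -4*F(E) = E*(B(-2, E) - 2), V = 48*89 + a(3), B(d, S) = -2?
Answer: 9481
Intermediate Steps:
P(l, N) = 3 - 4*N
a(q) = 5*q
V = 4287 (V = 48*89 + 5*3 = 4272 + 15 = 4287)
F(E) = E (F(E) = -E*(-2 - 2)/4 = -E*(-4)/4 = -(-1)*E = E)
(F(P(-11, -7)) + 5163) + V = ((3 - 4*(-7)) + 5163) + 4287 = ((3 + 28) + 5163) + 4287 = (31 + 5163) + 4287 = 5194 + 4287 = 9481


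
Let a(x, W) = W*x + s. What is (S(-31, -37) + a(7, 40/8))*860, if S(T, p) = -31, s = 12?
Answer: 13760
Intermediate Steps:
a(x, W) = 12 + W*x (a(x, W) = W*x + 12 = 12 + W*x)
(S(-31, -37) + a(7, 40/8))*860 = (-31 + (12 + (40/8)*7))*860 = (-31 + (12 + (40*(⅛))*7))*860 = (-31 + (12 + 5*7))*860 = (-31 + (12 + 35))*860 = (-31 + 47)*860 = 16*860 = 13760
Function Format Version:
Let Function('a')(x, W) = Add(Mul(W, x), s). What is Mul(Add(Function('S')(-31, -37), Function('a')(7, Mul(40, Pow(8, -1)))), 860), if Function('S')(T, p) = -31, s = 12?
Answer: 13760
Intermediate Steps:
Function('a')(x, W) = Add(12, Mul(W, x)) (Function('a')(x, W) = Add(Mul(W, x), 12) = Add(12, Mul(W, x)))
Mul(Add(Function('S')(-31, -37), Function('a')(7, Mul(40, Pow(8, -1)))), 860) = Mul(Add(-31, Add(12, Mul(Mul(40, Pow(8, -1)), 7))), 860) = Mul(Add(-31, Add(12, Mul(Mul(40, Rational(1, 8)), 7))), 860) = Mul(Add(-31, Add(12, Mul(5, 7))), 860) = Mul(Add(-31, Add(12, 35)), 860) = Mul(Add(-31, 47), 860) = Mul(16, 860) = 13760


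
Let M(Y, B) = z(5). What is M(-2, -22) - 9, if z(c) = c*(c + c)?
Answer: 41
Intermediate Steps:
z(c) = 2*c² (z(c) = c*(2*c) = 2*c²)
M(Y, B) = 50 (M(Y, B) = 2*5² = 2*25 = 50)
M(-2, -22) - 9 = 50 - 9 = 41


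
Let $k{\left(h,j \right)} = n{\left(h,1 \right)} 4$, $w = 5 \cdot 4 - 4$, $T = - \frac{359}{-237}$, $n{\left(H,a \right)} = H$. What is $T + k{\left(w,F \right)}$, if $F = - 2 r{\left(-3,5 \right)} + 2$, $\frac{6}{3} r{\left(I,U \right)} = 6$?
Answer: $\frac{15527}{237} \approx 65.515$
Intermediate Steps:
$T = \frac{359}{237}$ ($T = \left(-359\right) \left(- \frac{1}{237}\right) = \frac{359}{237} \approx 1.5148$)
$r{\left(I,U \right)} = 3$ ($r{\left(I,U \right)} = \frac{1}{2} \cdot 6 = 3$)
$F = -4$ ($F = \left(-2\right) 3 + 2 = -6 + 2 = -4$)
$w = 16$ ($w = 20 - 4 = 16$)
$k{\left(h,j \right)} = 4 h$ ($k{\left(h,j \right)} = h 4 = 4 h$)
$T + k{\left(w,F \right)} = \frac{359}{237} + 4 \cdot 16 = \frac{359}{237} + 64 = \frac{15527}{237}$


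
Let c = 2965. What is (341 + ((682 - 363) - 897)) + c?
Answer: 2728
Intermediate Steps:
(341 + ((682 - 363) - 897)) + c = (341 + ((682 - 363) - 897)) + 2965 = (341 + (319 - 897)) + 2965 = (341 - 578) + 2965 = -237 + 2965 = 2728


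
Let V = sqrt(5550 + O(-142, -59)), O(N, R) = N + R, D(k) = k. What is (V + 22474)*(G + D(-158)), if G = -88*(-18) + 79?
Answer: 33823370 + 1505*sqrt(5349) ≈ 3.3933e+7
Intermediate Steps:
V = sqrt(5349) (V = sqrt(5550 + (-142 - 59)) = sqrt(5550 - 201) = sqrt(5349) ≈ 73.137)
G = 1663 (G = 1584 + 79 = 1663)
(V + 22474)*(G + D(-158)) = (sqrt(5349) + 22474)*(1663 - 158) = (22474 + sqrt(5349))*1505 = 33823370 + 1505*sqrt(5349)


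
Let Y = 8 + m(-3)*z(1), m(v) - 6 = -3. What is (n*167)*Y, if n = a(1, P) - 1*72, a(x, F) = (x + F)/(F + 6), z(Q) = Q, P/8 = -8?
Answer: -7555581/58 ≈ -1.3027e+5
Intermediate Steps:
P = -64 (P = 8*(-8) = -64)
a(x, F) = (F + x)/(6 + F)
m(v) = 3 (m(v) = 6 - 3 = 3)
Y = 11 (Y = 8 + 3*1 = 8 + 3 = 11)
n = -4113/58 (n = (-64 + 1)/(6 - 64) - 1*72 = -63/(-58) - 72 = -1/58*(-63) - 72 = 63/58 - 72 = -4113/58 ≈ -70.914)
(n*167)*Y = -4113/58*167*11 = -686871/58*11 = -7555581/58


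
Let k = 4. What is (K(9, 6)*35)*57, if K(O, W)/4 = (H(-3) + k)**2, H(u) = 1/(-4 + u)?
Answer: 831060/7 ≈ 1.1872e+5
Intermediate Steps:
K(O, W) = 2916/49 (K(O, W) = 4*(1/(-4 - 3) + 4)**2 = 4*(1/(-7) + 4)**2 = 4*(-1/7 + 4)**2 = 4*(27/7)**2 = 4*(729/49) = 2916/49)
(K(9, 6)*35)*57 = ((2916/49)*35)*57 = (14580/7)*57 = 831060/7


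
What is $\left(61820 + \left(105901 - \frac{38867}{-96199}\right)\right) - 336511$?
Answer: $- \frac{16237390343}{96199} \approx -1.6879 \cdot 10^{5}$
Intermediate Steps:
$\left(61820 + \left(105901 - \frac{38867}{-96199}\right)\right) - 336511 = \left(61820 + \left(105901 - 38867 \left(- \frac{1}{96199}\right)\right)\right) - 336511 = \left(61820 + \left(105901 - - \frac{38867}{96199}\right)\right) - 336511 = \left(61820 + \left(105901 + \frac{38867}{96199}\right)\right) - 336511 = \left(61820 + \frac{10187609166}{96199}\right) - 336511 = \frac{16134631346}{96199} - 336511 = - \frac{16237390343}{96199}$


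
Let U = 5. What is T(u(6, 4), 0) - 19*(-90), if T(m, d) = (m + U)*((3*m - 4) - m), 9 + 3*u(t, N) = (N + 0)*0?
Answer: 1690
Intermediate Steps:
u(t, N) = -3 (u(t, N) = -3 + ((N + 0)*0)/3 = -3 + (N*0)/3 = -3 + (⅓)*0 = -3 + 0 = -3)
T(m, d) = (-4 + 2*m)*(5 + m) (T(m, d) = (m + 5)*((3*m - 4) - m) = (5 + m)*((-4 + 3*m) - m) = (5 + m)*(-4 + 2*m) = (-4 + 2*m)*(5 + m))
T(u(6, 4), 0) - 19*(-90) = (-20 + 2*(-3)² + 6*(-3)) - 19*(-90) = (-20 + 2*9 - 18) + 1710 = (-20 + 18 - 18) + 1710 = -20 + 1710 = 1690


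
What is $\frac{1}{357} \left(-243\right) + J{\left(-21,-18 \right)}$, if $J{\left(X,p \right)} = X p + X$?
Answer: $\frac{42402}{119} \approx 356.32$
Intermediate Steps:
$J{\left(X,p \right)} = X + X p$
$\frac{1}{357} \left(-243\right) + J{\left(-21,-18 \right)} = \frac{1}{357} \left(-243\right) - 21 \left(1 - 18\right) = \frac{1}{357} \left(-243\right) - -357 = - \frac{81}{119} + 357 = \frac{42402}{119}$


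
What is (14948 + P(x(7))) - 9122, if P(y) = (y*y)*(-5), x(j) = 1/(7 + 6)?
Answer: 984589/169 ≈ 5826.0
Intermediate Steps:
x(j) = 1/13
P(y) = -5*y² (P(y) = y²*(-5) = -5*y²)
(14948 + P(x(7))) - 9122 = (14948 - 5*(1/13)²) - 9122 = (14948 - 5*1/169) - 9122 = (14948 - 5/169) - 9122 = 2526207/169 - 9122 = 984589/169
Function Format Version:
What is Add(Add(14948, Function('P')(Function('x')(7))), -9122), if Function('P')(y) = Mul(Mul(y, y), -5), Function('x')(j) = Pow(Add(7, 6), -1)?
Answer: Rational(984589, 169) ≈ 5826.0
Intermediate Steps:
Function('x')(j) = Rational(1, 13) (Function('x')(j) = Pow(13, -1) = Rational(1, 13))
Function('P')(y) = Mul(-5, Pow(y, 2)) (Function('P')(y) = Mul(Pow(y, 2), -5) = Mul(-5, Pow(y, 2)))
Add(Add(14948, Function('P')(Function('x')(7))), -9122) = Add(Add(14948, Mul(-5, Pow(Rational(1, 13), 2))), -9122) = Add(Add(14948, Mul(-5, Rational(1, 169))), -9122) = Add(Add(14948, Rational(-5, 169)), -9122) = Add(Rational(2526207, 169), -9122) = Rational(984589, 169)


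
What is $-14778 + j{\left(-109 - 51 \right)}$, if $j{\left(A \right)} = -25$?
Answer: $-14803$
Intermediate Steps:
$-14778 + j{\left(-109 - 51 \right)} = -14778 - 25 = -14803$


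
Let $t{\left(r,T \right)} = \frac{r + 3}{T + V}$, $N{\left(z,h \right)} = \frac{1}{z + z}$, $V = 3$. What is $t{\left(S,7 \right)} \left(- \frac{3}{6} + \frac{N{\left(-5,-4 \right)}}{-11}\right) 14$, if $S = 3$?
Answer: $- \frac{1134}{275} \approx -4.1236$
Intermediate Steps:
$N{\left(z,h \right)} = \frac{1}{2 z}$
$t{\left(r,T \right)} = \frac{3 + r}{3 + T}$ ($t{\left(r,T \right)} = \frac{r + 3}{T + 3} = \frac{3 + r}{3 + T}$)
$t{\left(S,7 \right)} \left(- \frac{3}{6} + \frac{N{\left(-5,-4 \right)}}{-11}\right) 14 = \frac{3 + 3}{3 + 7} \left(- \frac{3}{6} + \frac{\frac{1}{2} \frac{1}{-5}}{-11}\right) 14 = \frac{1}{10} \cdot 6 \left(\left(-3\right) \frac{1}{6} + \frac{1}{2} \left(- \frac{1}{5}\right) \left(- \frac{1}{11}\right)\right) 14 = \frac{1}{10} \cdot 6 \left(- \frac{1}{2} - - \frac{1}{110}\right) 14 = \frac{3 \left(- \frac{1}{2} + \frac{1}{110}\right)}{5} \cdot 14 = \frac{3}{5} \left(- \frac{27}{55}\right) 14 = \left(- \frac{81}{275}\right) 14 = - \frac{1134}{275}$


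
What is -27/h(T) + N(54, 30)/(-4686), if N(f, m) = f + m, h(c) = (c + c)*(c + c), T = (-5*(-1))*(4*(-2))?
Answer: -110687/4998400 ≈ -0.022144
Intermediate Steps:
T = -40 (T = 5*(-8) = -40)
h(c) = 4*c**2 (h(c) = (2*c)*(2*c) = 4*c**2)
-27/h(T) + N(54, 30)/(-4686) = -27/(4*(-40)**2) + (54 + 30)/(-4686) = -27/(4*1600) + 84*(-1/4686) = -27/6400 - 14/781 = -110687/4998400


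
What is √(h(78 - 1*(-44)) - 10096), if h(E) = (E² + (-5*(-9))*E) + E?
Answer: 20*√26 ≈ 101.98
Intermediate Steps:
h(E) = E² + 46*E (h(E) = (E² + 45*E) + E = E² + 46*E)
√(h(78 - 1*(-44)) - 10096) = √((78 - 1*(-44))*(46 + (78 - 1*(-44))) - 10096) = √((78 + 44)*(46 + (78 + 44)) - 10096) = √(122*(46 + 122) - 10096) = √(122*168 - 10096) = √(20496 - 10096) = √10400 = 20*√26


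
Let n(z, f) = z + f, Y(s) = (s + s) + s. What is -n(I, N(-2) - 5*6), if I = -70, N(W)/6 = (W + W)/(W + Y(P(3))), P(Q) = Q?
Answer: 724/7 ≈ 103.43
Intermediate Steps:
Y(s) = 3*s (Y(s) = 2*s + s = 3*s)
N(W) = 12*W/(9 + W) (N(W) = 6*((W + W)/(W + 3*3)) = 6*((2*W)/(W + 9)) = 6*((2*W)/(9 + W)) = 6*(2*W/(9 + W)) = 12*W/(9 + W))
n(z, f) = f + z
-n(I, N(-2) - 5*6) = -((12*(-2)/(9 - 2) - 5*6) - 70) = -((12*(-2)/7 - 30) - 70) = -((12*(-2)*(1/7) - 30) - 70) = -((-24/7 - 30) - 70) = -(-234/7 - 70) = -1*(-724/7) = 724/7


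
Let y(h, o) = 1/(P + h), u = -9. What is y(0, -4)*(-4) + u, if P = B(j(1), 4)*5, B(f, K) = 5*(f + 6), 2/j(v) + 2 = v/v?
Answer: -226/25 ≈ -9.0400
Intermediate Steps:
j(v) = -2 (j(v) = 2/(-2 + v/v) = 2/(-2 + 1) = 2/(-1) = 2*(-1) = -2)
B(f, K) = 30 + 5*f (B(f, K) = 5*(6 + f) = 30 + 5*f)
P = 100 (P = (30 + 5*(-2))*5 = (30 - 10)*5 = 20*5 = 100)
y(h, o) = 1/(100 + h)
y(0, -4)*(-4) + u = -4/(100 + 0) - 9 = -4/100 - 9 = (1/100)*(-4) - 9 = -1/25 - 9 = -226/25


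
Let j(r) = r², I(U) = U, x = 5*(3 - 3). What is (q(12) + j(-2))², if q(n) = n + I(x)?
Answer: 256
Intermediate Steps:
x = 0 (x = 5*0 = 0)
q(n) = n (q(n) = n + 0 = n)
(q(12) + j(-2))² = (12 + (-2)²)² = (12 + 4)² = 16² = 256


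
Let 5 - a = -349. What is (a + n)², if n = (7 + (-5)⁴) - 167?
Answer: 670761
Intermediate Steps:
a = 354 (a = 5 - 1*(-349) = 5 + 349 = 354)
n = 465 (n = (7 + 625) - 167 = 632 - 167 = 465)
(a + n)² = (354 + 465)² = 819² = 670761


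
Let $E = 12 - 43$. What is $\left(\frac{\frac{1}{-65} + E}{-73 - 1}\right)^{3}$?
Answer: $\frac{1024192512}{13910580125} \approx 0.073627$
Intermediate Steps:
$E = -31$
$\left(\frac{\frac{1}{-65} + E}{-73 - 1}\right)^{3} = \left(\frac{\frac{1}{-65} - 31}{-73 - 1}\right)^{3} = \left(\frac{- \frac{1}{65} - 31}{-74}\right)^{3} = \left(\left(- \frac{2016}{65}\right) \left(- \frac{1}{74}\right)\right)^{3} = \left(\frac{1008}{2405}\right)^{3} = \frac{1024192512}{13910580125}$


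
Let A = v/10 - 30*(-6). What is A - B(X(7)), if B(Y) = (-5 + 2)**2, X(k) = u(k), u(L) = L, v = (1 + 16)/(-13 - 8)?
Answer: 35893/210 ≈ 170.92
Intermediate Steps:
v = -17/21 (v = 17/(-21) = 17*(-1/21) = -17/21 ≈ -0.80952)
X(k) = k
A = 37783/210 (A = -17/21/10 - 30*(-6) = -17/21*1/10 + 180 = -17/210 + 180 = 37783/210 ≈ 179.92)
B(Y) = 9 (B(Y) = (-3)**2 = 9)
A - B(X(7)) = 37783/210 - 1*9 = 37783/210 - 9 = 35893/210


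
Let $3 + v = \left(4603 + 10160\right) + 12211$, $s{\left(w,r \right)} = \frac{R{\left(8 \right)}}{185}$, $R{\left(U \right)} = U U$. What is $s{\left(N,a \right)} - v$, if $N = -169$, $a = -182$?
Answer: $- \frac{4989571}{185} \approx -26971.0$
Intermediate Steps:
$R{\left(U \right)} = U^{2}$
$s{\left(w,r \right)} = \frac{64}{185}$ ($s{\left(w,r \right)} = \frac{8^{2}}{185} = 64 \cdot \frac{1}{185} = \frac{64}{185}$)
$v = 26971$ ($v = -3 + \left(\left(4603 + 10160\right) + 12211\right) = -3 + \left(14763 + 12211\right) = -3 + 26974 = 26971$)
$s{\left(N,a \right)} - v = \frac{64}{185} - 26971 = - \frac{4989571}{185}$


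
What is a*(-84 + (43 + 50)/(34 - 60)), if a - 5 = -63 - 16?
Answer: 84249/13 ≈ 6480.7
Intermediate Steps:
a = -74 (a = 5 + (-63 - 16) = 5 - 79 = -74)
a*(-84 + (43 + 50)/(34 - 60)) = -74*(-84 + (43 + 50)/(34 - 60)) = -74*(-84 + 93/(-26)) = -74*(-84 + 93*(-1/26)) = -74*(-84 - 93/26) = -74*(-2277/26) = 84249/13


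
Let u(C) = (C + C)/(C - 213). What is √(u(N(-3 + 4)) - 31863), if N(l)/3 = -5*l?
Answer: I*√46009982/38 ≈ 178.5*I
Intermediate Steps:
N(l) = -15*l (N(l) = 3*(-5*l) = -15*l)
u(C) = 2*C/(-213 + C) (u(C) = (2*C)/(-213 + C) = 2*C/(-213 + C))
√(u(N(-3 + 4)) - 31863) = √(2*(-15*(-3 + 4))/(-213 - 15*(-3 + 4)) - 31863) = √(2*(-15*1)/(-213 - 15*1) - 31863) = √(2*(-15)/(-213 - 15) - 31863) = √(2*(-15)/(-228) - 31863) = √(2*(-15)*(-1/228) - 31863) = √(5/38 - 31863) = √(-1210789/38) = I*√46009982/38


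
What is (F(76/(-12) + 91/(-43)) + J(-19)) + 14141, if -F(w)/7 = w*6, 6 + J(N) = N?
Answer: 622248/43 ≈ 14471.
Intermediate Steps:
J(N) = -6 + N
F(w) = -42*w (F(w) = -7*w*6 = -42*w)
(F(76/(-12) + 91/(-43)) + J(-19)) + 14141 = (-42*(76/(-12) + 91/(-43)) + (-6 - 19)) + 14141 = (-42*(76*(-1/12) + 91*(-1/43)) - 25) + 14141 = (-42*(-19/3 - 91/43) - 25) + 14141 = (-42*(-1090/129) - 25) + 14141 = (15260/43 - 25) + 14141 = 14185/43 + 14141 = 622248/43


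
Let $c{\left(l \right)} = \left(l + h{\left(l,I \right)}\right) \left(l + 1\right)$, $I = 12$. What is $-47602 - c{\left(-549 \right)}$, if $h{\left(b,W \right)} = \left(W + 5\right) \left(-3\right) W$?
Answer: $-683830$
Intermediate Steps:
$h{\left(b,W \right)} = W \left(-15 - 3 W\right)$ ($h{\left(b,W \right)} = \left(5 + W\right) \left(-3\right) W = \left(-15 - 3 W\right) W = W \left(-15 - 3 W\right)$)
$c{\left(l \right)} = \left(1 + l\right) \left(-612 + l\right)$ ($c{\left(l \right)} = \left(l - 36 \left(5 + 12\right)\right) \left(l + 1\right) = \left(l - 36 \cdot 17\right) \left(1 + l\right) = \left(l - 612\right) \left(1 + l\right) = \left(-612 + l\right) \left(1 + l\right) = \left(1 + l\right) \left(-612 + l\right)$)
$-47602 - c{\left(-549 \right)} = -47602 - \left(-612 + \left(-549\right)^{2} - -335439\right) = -47602 - \left(-612 + 301401 + 335439\right) = -47602 - 636228 = -683830$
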